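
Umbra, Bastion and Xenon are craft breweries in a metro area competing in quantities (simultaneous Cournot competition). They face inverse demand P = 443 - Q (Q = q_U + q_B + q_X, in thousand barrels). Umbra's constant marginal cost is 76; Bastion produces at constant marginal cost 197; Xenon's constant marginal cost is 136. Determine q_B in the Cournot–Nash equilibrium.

Umbra's profit: π_U = (443 - Q)q_U - (76q_U). Setting ∂π_U/∂q_U = 0: 367 - 2q_U - (q_B + q_X) = 0.
Bastion's profit: π_B = (443 - Q)q_B - (197q_B). Setting ∂π_B/∂q_B = 0: 246 - 2q_B - (q_U + q_X) = 0.
Xenon's profit: π_X = (443 - Q)q_X - (136q_X). Setting ∂π_X/∂q_X = 0: 307 - 2q_X - (q_U + q_B) = 0.
Adding the 3 first-order conditions: 920 − 4Q = 0, so Q = 230.
Back-substituting: q_U = (367 − 230) = 137, q_B = (246 − 230) = 16, q_X = (307 − 230) = 77.

16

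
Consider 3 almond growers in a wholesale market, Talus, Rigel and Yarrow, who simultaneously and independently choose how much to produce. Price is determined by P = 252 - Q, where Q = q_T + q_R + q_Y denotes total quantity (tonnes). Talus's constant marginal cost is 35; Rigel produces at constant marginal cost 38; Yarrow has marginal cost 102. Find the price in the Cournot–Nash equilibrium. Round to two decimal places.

106.75

Talus's profit: π_T = (252 - Q)q_T - (35q_T). Setting ∂π_T/∂q_T = 0: 217 - 2q_T - (q_R + q_Y) = 0.
Rigel's profit: π_R = (252 - Q)q_R - (38q_R). Setting ∂π_R/∂q_R = 0: 214 - 2q_R - (q_T + q_Y) = 0.
Yarrow's first-order condition: 150 - 2q_Y - (q_T + q_R) = 0.
Adding the 3 first-order conditions: 581 − 4Q = 0, so Q = 581/4.
Back-substituting: q_T = (217 − 581/4) = 287/4, q_R = (214 − 581/4) = 275/4, q_Y = (150 − 581/4) = 19/4.
Total output Q = 581/4, so price P = 252 - 581/4 = 427/4.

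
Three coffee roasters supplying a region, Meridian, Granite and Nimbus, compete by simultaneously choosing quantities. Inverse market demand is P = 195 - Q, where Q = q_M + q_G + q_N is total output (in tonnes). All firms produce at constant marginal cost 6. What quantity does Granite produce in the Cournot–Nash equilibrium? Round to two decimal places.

A representative firm's profit is π_i = q_i(195 - Q) - 6q_i.
Setting ∂π_i/∂q_i = 0 with rivals' quantities fixed: 189 - 2q_i - Σ_{j≠i} q_j = 0.
By symmetry each firm produces the same amount; substituting Σ_{j≠i} q_j = 2q_i yields q_i = 189/4.

47.25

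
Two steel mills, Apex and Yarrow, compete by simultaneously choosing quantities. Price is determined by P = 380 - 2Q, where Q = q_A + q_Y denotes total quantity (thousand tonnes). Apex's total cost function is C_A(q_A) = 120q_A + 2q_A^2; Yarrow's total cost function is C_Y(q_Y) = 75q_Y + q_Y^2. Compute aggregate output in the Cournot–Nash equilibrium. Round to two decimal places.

65.23

Apex's profit: π_A = (380 - 2Q)q_A - (120q_A + 2q_A²). Setting ∂π_A/∂q_A = 0: 260 - 8q_A - 2(q_Y) = 0.
Yarrow's profit: π_Y = (380 - 2Q)q_Y - (75q_Y + q_Y²). Setting ∂π_Y/∂q_Y = 0: 305 - 6q_Y - 2(q_A) = 0.
Rearranging gives the reaction functions q_A = (260 - 2q_Y)/8 and q_Y = (305 - 2q_A)/6.
Solving the pair: q_A = 475/22, q_Y = 480/11.
Total output Q = 475/22 + 480/11 = 1435/22.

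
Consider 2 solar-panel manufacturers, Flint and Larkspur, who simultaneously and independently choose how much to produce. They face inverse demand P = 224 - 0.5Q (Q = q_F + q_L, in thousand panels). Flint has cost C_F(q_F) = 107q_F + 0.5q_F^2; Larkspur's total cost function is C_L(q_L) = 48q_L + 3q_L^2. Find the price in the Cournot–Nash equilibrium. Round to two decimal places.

Flint's profit: π_F = (224 - 0.5Q)q_F - (107q_F + (1/2)q_F²). Setting ∂π_F/∂q_F = 0: 117 - 2q_F - (1/2)(q_L) = 0.
Larkspur's first-order condition: 176 - 7q_L - (1/2)(q_F) = 0.
Rearranging gives the reaction functions q_F = (117 - (1/2)q_L)/2 and q_L = (176 - (1/2)q_F)/7.
Substituting one into the other gives q_F = 53.1636 and q_L = 1174/55.
Total output Q = 74.5091, so price P = 224 - (1/2)·74.5091 = 186.7455.

186.75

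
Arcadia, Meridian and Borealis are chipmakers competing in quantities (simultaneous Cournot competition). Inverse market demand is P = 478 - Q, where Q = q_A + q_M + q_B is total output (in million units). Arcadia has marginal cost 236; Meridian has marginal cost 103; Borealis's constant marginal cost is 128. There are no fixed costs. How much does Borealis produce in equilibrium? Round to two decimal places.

108.25

Arcadia's profit: π_A = (478 - Q)q_A - (236q_A). Setting ∂π_A/∂q_A = 0: 242 - 2q_A - (q_M + q_B) = 0.
Meridian's profit: π_M = (478 - Q)q_M - (103q_M). Setting ∂π_M/∂q_M = 0: 375 - 2q_M - (q_A + q_B) = 0.
Borealis's first-order condition: 350 - 2q_B - (q_A + q_M) = 0.
Adding the 3 conditions: 967 − 2Q − 2Q = 0, i.e. Q = 967/4.
Back-substituting: q_A = (242 − 967/4) = 1/4, q_M = (375 − 967/4) = 533/4, q_B = (350 − 967/4) = 433/4.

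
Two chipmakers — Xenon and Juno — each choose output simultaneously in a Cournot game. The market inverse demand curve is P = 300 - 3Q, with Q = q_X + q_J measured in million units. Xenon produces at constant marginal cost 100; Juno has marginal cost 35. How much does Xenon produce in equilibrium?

15

Xenon's profit: π_X = (300 - 3Q)q_X - (100q_X). Setting ∂π_X/∂q_X = 0: 200 - 6q_X - 3(q_J) = 0.
Juno's profit: π_J = (300 - 3Q)q_J - (35q_J). Setting ∂π_J/∂q_J = 0: 265 - 6q_J - 3(q_X) = 0.
So q_X = (200 - 3q_J)/6 and q_J = (265 - 3q_X)/6.
Substituting one into the other gives q_X = 15 and q_J = 110/3.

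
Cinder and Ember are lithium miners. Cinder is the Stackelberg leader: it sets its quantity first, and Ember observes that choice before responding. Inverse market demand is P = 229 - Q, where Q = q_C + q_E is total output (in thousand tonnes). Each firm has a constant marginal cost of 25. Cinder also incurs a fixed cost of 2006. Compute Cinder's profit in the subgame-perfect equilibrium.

Solve by backward induction. Given q_C, the follower Ember maximises π_E = (229 - q_C - q_E)q_E - 25q_E.
Follower FOC: 204 - q_C - 2q_E = 0, so q_E(q_C) = (204 - q_C)/2.
Cinder substitutes q_E(q_C) into its own profit: π_C = q_C(229 - q_C - (204 - q_C)/2) - 25q_C = (127 - (1/2)q_C)q_C - 25q_C.
Leader FOC: 102 - q_C = 0, so q_C = 102.
Then q_E = (204 - 102)/2 = 51.
Price P = 229 - 153 = 76.
Cinder's profit: (76 - 25)·102 - 2006 = 3196.

3196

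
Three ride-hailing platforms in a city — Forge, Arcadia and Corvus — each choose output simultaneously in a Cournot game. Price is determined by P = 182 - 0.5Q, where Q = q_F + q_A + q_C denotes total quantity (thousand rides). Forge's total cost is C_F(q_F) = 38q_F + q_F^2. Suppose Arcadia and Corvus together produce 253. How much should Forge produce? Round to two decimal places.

With rivals' combined output fixed at 253, Forge's profit is π_F = (182 - (1/2)·253 - (1/2)q_F)q_F - (38q_F + q_F²) = (111/2 - (1/2)q_F)q_F - (38q_F + q_F²).
∂π_F/∂q_F = 35/2 - 3q_F = 0, so q_F = 35/6.

5.83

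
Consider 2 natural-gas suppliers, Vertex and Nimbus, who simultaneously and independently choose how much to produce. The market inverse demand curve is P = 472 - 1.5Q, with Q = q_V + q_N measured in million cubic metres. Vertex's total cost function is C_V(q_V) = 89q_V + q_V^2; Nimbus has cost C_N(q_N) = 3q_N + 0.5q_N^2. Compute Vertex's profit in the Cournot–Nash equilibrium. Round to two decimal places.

Vertex's profit: π_V = (472 - 1.5Q)q_V - (89q_V + q_V²). Setting ∂π_V/∂q_V = 0: 383 - 5q_V - (3/2)(q_N) = 0.
Nimbus's profit: π_N = (472 - 1.5Q)q_N - (3q_N + (1/2)q_N²). Setting ∂π_N/∂q_N = 0: 469 - 4q_N - (3/2)(q_V) = 0.
So q_V = (383 - (3/2)q_N)/5 and q_N = (469 - (3/2)q_V)/4.
Solving the pair: q_V = 46.6761, q_N = 99.7465.
Price P = 472 - (3/2)·146.4225 = 252.3662.
Vertex's profit: 252.3662·46.6761 - 89·46.6761 - 46.6761² = 5446.6356.

5446.64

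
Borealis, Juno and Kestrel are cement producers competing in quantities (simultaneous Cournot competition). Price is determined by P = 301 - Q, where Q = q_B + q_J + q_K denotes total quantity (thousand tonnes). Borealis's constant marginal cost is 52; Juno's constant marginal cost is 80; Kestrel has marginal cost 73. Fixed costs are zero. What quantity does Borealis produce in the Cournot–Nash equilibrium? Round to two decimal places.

74.50

Borealis's profit: π_B = (301 - Q)q_B - (52q_B). Setting ∂π_B/∂q_B = 0: 249 - 2q_B - (q_J + q_K) = 0.
Juno's profit: π_J = (301 - Q)q_J - (80q_J). Setting ∂π_J/∂q_J = 0: 221 - 2q_J - (q_B + q_K) = 0.
Kestrel's first-order condition: 228 - 2q_K - (q_B + q_J) = 0.
Adding the 3 conditions: 698 − 2Q − 2Q = 0, i.e. Q = 349/2.
Back-substituting: q_B = (249 − 349/2) = 149/2, q_J = (221 − 349/2) = 93/2, q_K = (228 − 349/2) = 107/2.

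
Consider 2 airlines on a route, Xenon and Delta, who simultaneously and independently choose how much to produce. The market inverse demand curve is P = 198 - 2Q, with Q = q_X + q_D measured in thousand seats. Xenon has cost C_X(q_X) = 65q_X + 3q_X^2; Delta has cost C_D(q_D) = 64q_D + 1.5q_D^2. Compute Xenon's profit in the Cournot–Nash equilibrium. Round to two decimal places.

Xenon's profit: π_X = (198 - 2Q)q_X - (65q_X + 3q_X²). Setting ∂π_X/∂q_X = 0: 133 - 10q_X - 2(q_D) = 0.
Delta's profit: π_D = (198 - 2Q)q_D - (64q_D + (3/2)q_D²). Setting ∂π_D/∂q_D = 0: 134 - 7q_D - 2(q_X) = 0.
Best responses: q_X = (133 - 2q_D)/10, q_D = (134 - 2q_X)/7.
Substituting one into the other gives q_X = 221/22 and q_D = 179/11.
Price P = 198 - 2·(579/22) = 1599/11.
Xenon's profit: (1599/11)·(221/22) - 65·(221/22) - 3(221/22)² = 504.5558.

504.56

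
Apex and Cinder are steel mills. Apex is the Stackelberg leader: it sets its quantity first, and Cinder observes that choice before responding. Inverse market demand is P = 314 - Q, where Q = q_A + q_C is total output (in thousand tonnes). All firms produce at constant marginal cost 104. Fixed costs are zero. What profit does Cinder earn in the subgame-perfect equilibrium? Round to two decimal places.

The follower Cinder best-responds to any q_A: π_C = (314 - Q)q_C - 104q_C.
Follower FOC: 210 - q_A - 2q_C = 0, so q_C(q_A) = (210 - q_A)/2.
The leader anticipates this reaction. Substituting into P = 314 - Q gives P = 209 - (1/2)q_A, so π_A = (209 - (1/2)q_A)q_A - 104q_A.
Maximising: ∂π_A/∂q_A = 105 - q_A = 0, giving q_A = 105.
Then q_C = (210 - 105)/2 = 105/2.
Price P = 314 - 315/2 = 313/2.
Cinder's profit: (313/2 - 104)·(105/2) = 2756.2500.

2756.25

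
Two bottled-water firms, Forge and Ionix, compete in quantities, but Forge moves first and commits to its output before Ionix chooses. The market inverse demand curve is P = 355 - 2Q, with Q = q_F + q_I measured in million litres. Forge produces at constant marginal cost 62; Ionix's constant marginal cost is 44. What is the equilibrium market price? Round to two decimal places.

The follower Ionix best-responds to any q_F: π_I = (355 - 2Q)q_I - 44q_I.
∂π_I/∂q_I = 311 - 2q_F - 4q_I = 0 gives the reaction function q_I = (311 - 2q_F)/4.
Forge substitutes q_I(q_F) into its own profit: π_F = q_F(355 - 2q_F - (311 - 2q_F)/2) - 62q_F = (399/2 - q_F)q_F - 62q_F.
Maximising: ∂π_F/∂q_F = 275/2 - 2q_F = 0, giving q_F = 275/4.
Then q_I = (311 - 2·(275/4))/4 = 347/8.
Total output Q = 897/8, so price P = 355 - 2·(897/8) = 523/4.

130.75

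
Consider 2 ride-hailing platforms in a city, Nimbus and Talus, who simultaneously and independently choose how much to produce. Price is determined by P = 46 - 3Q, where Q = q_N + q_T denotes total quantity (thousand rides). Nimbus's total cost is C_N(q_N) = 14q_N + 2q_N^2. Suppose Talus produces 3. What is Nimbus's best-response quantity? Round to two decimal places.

2.30

With the rival's output fixed at 3, Nimbus's profit is π_N = (46 - 3·3 - 3q_N)q_N - (14q_N + 2q_N²) = (37 - 3q_N)q_N - (14q_N + 2q_N²).
∂π_N/∂q_N = 23 - 10q_N = 0, so q_N = 23/10.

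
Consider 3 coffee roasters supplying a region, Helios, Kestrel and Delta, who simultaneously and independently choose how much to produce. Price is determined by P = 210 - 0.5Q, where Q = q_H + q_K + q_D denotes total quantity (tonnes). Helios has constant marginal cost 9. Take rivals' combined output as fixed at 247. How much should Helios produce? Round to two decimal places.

With rivals' combined output fixed at 247, Helios's profit is π_H = (210 - (1/2)·247 - (1/2)q_H)q_H - (9q_H) = (173/2 - (1/2)q_H)q_H - (9q_H).
∂π_H/∂q_H = 155/2 - q_H = 0, so q_H = 155/2.

77.50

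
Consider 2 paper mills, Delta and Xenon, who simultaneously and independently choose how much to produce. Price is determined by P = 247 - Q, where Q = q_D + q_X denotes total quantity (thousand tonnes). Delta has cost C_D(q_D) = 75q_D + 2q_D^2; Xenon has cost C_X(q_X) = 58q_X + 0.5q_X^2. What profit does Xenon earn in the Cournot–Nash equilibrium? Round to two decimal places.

4803.34

Delta's profit: π_D = (247 - Q)q_D - (75q_D + 2q_D²). Setting ∂π_D/∂q_D = 0: 172 - 6q_D - (q_X) = 0.
Xenon's profit: π_X = (247 - Q)q_X - (58q_X + (1/2)q_X²). Setting ∂π_X/∂q_X = 0: 189 - 3q_X - (q_D) = 0.
Best responses: q_D = (172 - q_X)/6, q_X = (189 - q_D)/3.
Substituting one into the other gives q_D = 327/17 and q_X = 962/17.
Price P = 247 - 1289/17 = 171.1765.
Xenon's profit: 171.1765·(962/17) - 58·(962/17) - (1/2)(962/17)² = 4803.3426.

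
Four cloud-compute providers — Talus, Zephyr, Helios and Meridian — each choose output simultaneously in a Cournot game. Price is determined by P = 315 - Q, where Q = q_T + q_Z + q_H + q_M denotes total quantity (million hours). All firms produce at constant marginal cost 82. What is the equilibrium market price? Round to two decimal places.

A representative firm's profit is π_i = q_i(315 - Q) - 82q_i.
Setting ∂π_i/∂q_i = 0 with rivals' quantities fixed: 233 - 2q_i - Σ_{j≠i} q_j = 0.
By symmetry each firm produces the same amount; substituting Σ_{j≠i} q_j = 3q_i yields q_i = 233/5.
Total output Q = 932/5, so price P = 315 - 932/5 = 643/5.

128.60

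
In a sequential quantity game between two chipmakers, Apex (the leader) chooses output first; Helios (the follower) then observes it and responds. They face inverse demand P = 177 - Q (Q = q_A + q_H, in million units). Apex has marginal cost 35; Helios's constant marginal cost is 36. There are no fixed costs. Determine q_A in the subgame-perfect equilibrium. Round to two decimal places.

71.50

Solve by backward induction. Given q_A, the follower Helios maximises π_H = (177 - q_A - q_H)q_H - 36q_H.
∂π_H/∂q_H = 141 - q_A - 2q_H = 0 gives the reaction function q_H = (141 - q_A)/2.
The leader anticipates this reaction. Substituting into P = 177 - Q gives P = 213/2 - (1/2)q_A, so π_A = (213/2 - (1/2)q_A)q_A - 35q_A.
The leader's first-order condition 143/2 - q_A = 0 yields q_A = 143/2.
Then q_H = (141 - 143/2)/2 = 139/4.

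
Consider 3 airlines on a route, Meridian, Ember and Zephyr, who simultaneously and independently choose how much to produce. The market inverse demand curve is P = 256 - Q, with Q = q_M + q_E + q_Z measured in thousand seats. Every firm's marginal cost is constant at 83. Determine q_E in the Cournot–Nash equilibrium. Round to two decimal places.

Each firm earns π_i = (256 - Q)q_i - 83q_i.
First-order condition (treating rivals' output as given): 173 - 2q_i - Σ_{j≠i} q_j = 0.
By symmetry each firm produces the same amount; substituting Σ_{j≠i} q_j = 2q_i yields q_i = 173/4.

43.25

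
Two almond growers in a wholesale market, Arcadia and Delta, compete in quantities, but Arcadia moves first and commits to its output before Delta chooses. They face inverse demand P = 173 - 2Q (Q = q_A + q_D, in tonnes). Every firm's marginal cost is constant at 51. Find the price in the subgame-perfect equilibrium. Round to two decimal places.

81.50

Solve by backward induction. Given q_A, the follower Delta maximises π_D = (173 - 2q_A - 2q_D)q_D - 51q_D.
Setting the follower's marginal profit to zero, 122 - 2q_A - 4q_D = 0, i.e. q_D = (122 - 2q_A)/4.
Arcadia substitutes q_D(q_A) into its own profit: π_A = q_A(173 - 2q_A - (122 - 2q_A)/2) - 51q_A = (112 - q_A)q_A - 51q_A.
Maximising: ∂π_A/∂q_A = 61 - 2q_A = 0, giving q_A = 61/2.
Then q_D = (122 - 2·(61/2))/4 = 61/4.
Total output Q = 183/4, so price P = 173 - 2·(183/4) = 163/2.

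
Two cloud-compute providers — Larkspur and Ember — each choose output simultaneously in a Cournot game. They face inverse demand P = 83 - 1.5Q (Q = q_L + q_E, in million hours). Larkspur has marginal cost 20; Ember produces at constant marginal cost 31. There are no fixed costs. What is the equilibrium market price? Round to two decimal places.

Larkspur's profit: π_L = (83 - 1.5Q)q_L - (20q_L). Setting ∂π_L/∂q_L = 0: 63 - 3q_L - (3/2)(q_E) = 0.
Ember's first-order condition: 52 - 3q_E - (3/2)(q_L) = 0.
Rearranging gives the reaction functions q_L = (63 - (3/2)q_E)/3 and q_E = (52 - (3/2)q_L)/3.
Substituting one into the other gives q_L = 148/9 and q_E = 82/9.
Total output Q = 230/9, so price P = 83 - (3/2)·(230/9) = 134/3.

44.67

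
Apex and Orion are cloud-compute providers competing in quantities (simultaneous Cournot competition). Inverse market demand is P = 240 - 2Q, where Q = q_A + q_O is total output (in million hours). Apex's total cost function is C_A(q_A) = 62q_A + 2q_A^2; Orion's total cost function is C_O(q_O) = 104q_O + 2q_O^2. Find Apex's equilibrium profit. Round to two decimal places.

1474.56

Apex's profit: π_A = (240 - 2Q)q_A - (62q_A + 2q_A²). Setting ∂π_A/∂q_A = 0: 178 - 8q_A - 2(q_O) = 0.
Orion's profit: π_O = (240 - 2Q)q_O - (104q_O + 2q_O²). Setting ∂π_O/∂q_O = 0: 136 - 8q_O - 2(q_A) = 0.
Best responses: q_A = (178 - 2q_O)/8, q_O = (136 - 2q_A)/8.
Solving the pair: q_A = 96/5, q_O = 61/5.
Price P = 240 - 2·(157/5) = 886/5.
Apex's profit: (886/5)·(96/5) - 62·(96/5) - 2(96/5)² = 1474.5600.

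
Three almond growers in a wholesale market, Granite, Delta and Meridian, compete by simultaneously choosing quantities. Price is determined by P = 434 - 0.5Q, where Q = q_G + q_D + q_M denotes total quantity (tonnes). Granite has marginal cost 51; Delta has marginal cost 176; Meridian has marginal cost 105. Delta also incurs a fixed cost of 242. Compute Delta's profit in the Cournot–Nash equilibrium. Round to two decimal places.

238.50

Granite's profit: π_G = (434 - 0.5Q)q_G - (51q_G). Setting ∂π_G/∂q_G = 0: 383 - q_G - (1/2)(q_D + q_M) = 0.
Delta's first-order condition: 258 - q_D - (1/2)(q_G + q_M) = 0.
Meridian's profit: π_M = (434 - 0.5Q)q_M - (105q_M). Setting ∂π_M/∂q_M = 0: 329 - q_M - (1/2)(q_G + q_D) = 0.
Summing all 3 equations gives 970 − 2Q = 0, hence Q = 485.
Back-substituting: q_G = (383 − 485/2)/(1/2) = 281, q_D = (258 − 485/2)/(1/2) = 31, q_M = (329 − 485/2)/(1/2) = 173.
Price P = 434 - (1/2)·485 = 383/2.
Delta's profit: (383/2 - 176)·31 - 242 = 477/2.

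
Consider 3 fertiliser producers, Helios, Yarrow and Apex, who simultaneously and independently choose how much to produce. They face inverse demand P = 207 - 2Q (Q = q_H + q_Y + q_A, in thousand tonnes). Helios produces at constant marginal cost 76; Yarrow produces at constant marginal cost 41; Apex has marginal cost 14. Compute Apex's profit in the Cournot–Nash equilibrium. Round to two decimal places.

Helios's profit: π_H = (207 - 2Q)q_H - (76q_H). Setting ∂π_H/∂q_H = 0: 131 - 4q_H - 2(q_Y + q_A) = 0.
Yarrow's profit: π_Y = (207 - 2Q)q_Y - (41q_Y). Setting ∂π_Y/∂q_Y = 0: 166 - 4q_Y - 2(q_H + q_A) = 0.
Apex's first-order condition: 193 - 4q_A - 2(q_H + q_Y) = 0.
Adding the 3 first-order conditions: 490 − 8Q = 0, so Q = 245/4.
Back-substituting: q_H = (131 − 245/2)/2 = 17/4, q_Y = (166 − 245/2)/2 = 87/4, q_A = (193 − 245/2)/2 = 141/4.
Price P = 207 - 2·(245/4) = 169/2.
Apex's profit: (169/2 - 14)·(141/4) = 2485.1250.

2485.13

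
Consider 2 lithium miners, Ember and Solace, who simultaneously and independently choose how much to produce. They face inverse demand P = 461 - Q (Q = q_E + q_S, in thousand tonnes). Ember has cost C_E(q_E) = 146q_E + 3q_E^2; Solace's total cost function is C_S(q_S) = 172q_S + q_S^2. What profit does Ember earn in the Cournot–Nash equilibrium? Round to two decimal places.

Ember's profit: π_E = (461 - Q)q_E - (146q_E + 3q_E²). Setting ∂π_E/∂q_E = 0: 315 - 8q_E - (q_S) = 0.
Solace's profit: π_S = (461 - Q)q_S - (172q_S + q_S²). Setting ∂π_S/∂q_S = 0: 289 - 4q_S - (q_E) = 0.
So q_E = (315 - q_S)/8 and q_S = (289 - q_E)/4.
Solving the pair: q_E = 971/31, q_S = 1997/31.
Price P = 461 - 95.7419 = 365.2581.
Ember's profit: 365.2581·(971/31) - 146·(971/31) - 3(971/31)² = 3924.4162.

3924.42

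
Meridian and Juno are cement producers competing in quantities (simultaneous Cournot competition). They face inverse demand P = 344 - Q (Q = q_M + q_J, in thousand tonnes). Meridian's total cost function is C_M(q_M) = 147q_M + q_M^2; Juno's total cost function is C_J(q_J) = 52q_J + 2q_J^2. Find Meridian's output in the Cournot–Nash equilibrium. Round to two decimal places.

38.70

Meridian's profit: π_M = (344 - Q)q_M - (147q_M + q_M²). Setting ∂π_M/∂q_M = 0: 197 - 4q_M - (q_J) = 0.
Juno's profit: π_J = (344 - Q)q_J - (52q_J + 2q_J²). Setting ∂π_J/∂q_J = 0: 292 - 6q_J - (q_M) = 0.
So q_M = (197 - q_J)/4 and q_J = (292 - q_M)/6.
Solving the pair: q_M = 890/23, q_J = 971/23.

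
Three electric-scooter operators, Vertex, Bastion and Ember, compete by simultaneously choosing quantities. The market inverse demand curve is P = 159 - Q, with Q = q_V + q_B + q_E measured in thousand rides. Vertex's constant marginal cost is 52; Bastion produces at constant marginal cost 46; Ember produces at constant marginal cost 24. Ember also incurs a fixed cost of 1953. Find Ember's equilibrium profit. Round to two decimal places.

186.06

Vertex's profit: π_V = (159 - Q)q_V - (52q_V). Setting ∂π_V/∂q_V = 0: 107 - 2q_V - (q_B + q_E) = 0.
Bastion's profit: π_B = (159 - Q)q_B - (46q_B). Setting ∂π_B/∂q_B = 0: 113 - 2q_B - (q_V + q_E) = 0.
Ember's profit: π_E = (159 - Q)q_E - (24q_E). Setting ∂π_E/∂q_E = 0: 135 - 2q_E - (q_V + q_B) = 0.
Adding the 3 conditions: 355 − 2Q − 2Q = 0, i.e. Q = 355/4.
Back-substituting: q_V = (107 − 355/4) = 73/4, q_B = (113 − 355/4) = 97/4, q_E = (135 − 355/4) = 185/4.
Price P = 159 - 355/4 = 281/4.
Ember's profit: (281/4 - 24)·(185/4) - 1953 = 186.0625.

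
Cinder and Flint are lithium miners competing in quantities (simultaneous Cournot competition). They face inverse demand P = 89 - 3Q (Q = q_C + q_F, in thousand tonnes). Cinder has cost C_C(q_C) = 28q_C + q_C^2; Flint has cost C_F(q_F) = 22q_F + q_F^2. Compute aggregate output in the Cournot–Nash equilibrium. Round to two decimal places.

Cinder's profit: π_C = (89 - 3Q)q_C - (28q_C + q_C²). Setting ∂π_C/∂q_C = 0: 61 - 8q_C - 3(q_F) = 0.
Flint's profit: π_F = (89 - 3Q)q_F - (22q_F + q_F²). Setting ∂π_F/∂q_F = 0: 67 - 8q_F - 3(q_C) = 0.
Rearranging gives the reaction functions q_C = (61 - 3q_F)/8 and q_F = (67 - 3q_C)/8.
Solving the pair: q_C = 287/55, q_F = 353/55.
Total output Q = 287/55 + 353/55 = 128/11.

11.64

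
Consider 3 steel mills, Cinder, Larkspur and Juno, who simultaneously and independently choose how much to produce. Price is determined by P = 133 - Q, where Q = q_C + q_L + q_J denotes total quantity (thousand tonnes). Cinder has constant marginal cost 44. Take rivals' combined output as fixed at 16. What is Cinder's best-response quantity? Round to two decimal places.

With rivals' combined output fixed at 16, Cinder's profit is π_C = (133 - 16 - q_C)q_C - (44q_C) = (117 - q_C)q_C - (44q_C).
∂π_C/∂q_C = 73 - 2q_C = 0, so q_C = 73/2.

36.50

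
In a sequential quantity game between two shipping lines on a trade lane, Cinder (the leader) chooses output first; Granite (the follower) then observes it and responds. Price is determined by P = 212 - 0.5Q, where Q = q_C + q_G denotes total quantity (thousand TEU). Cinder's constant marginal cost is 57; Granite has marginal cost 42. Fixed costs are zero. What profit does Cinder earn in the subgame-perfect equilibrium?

4900

Solve by backward induction. Given q_C, the follower Granite maximises π_G = (212 - (1/2)q_C - (1/2)q_G)q_G - 42q_G.
Follower FOC: 170 - (1/2)q_C - q_G = 0, so q_G(q_C) = (170 - (1/2)q_C).
The leader anticipates this reaction. Substituting into P = 212 - 0.5Q gives P = 127 - (1/4)q_C, so π_C = (127 - (1/4)q_C)q_C - 57q_C.
Maximising: ∂π_C/∂q_C = 70 - (1/2)q_C = 0, giving q_C = 140.
Then q_G = (170 - (1/2)·140) = 100.
Price P = 212 - (1/2)·240 = 92.
Cinder's profit: (92 - 57)·140 = 4900.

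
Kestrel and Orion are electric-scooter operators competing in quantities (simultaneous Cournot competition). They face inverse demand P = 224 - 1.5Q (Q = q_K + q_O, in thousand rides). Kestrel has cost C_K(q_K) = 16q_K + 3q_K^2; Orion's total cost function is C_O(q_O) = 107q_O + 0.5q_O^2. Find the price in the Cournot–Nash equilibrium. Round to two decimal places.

161.89

Kestrel's profit: π_K = (224 - 1.5Q)q_K - (16q_K + 3q_K²). Setting ∂π_K/∂q_K = 0: 208 - 9q_K - (3/2)(q_O) = 0.
Orion's profit: π_O = (224 - 1.5Q)q_O - (107q_O + (1/2)q_O²). Setting ∂π_O/∂q_O = 0: 117 - 4q_O - (3/2)(q_K) = 0.
So q_K = (208 - (3/2)q_O)/9 and q_O = (117 - (3/2)q_K)/4.
Substituting one into the other gives q_K = 19.4519 and q_O = 988/45.
Total output Q = 1118/27, so price P = 224 - (3/2)·(1118/27) = 1457/9.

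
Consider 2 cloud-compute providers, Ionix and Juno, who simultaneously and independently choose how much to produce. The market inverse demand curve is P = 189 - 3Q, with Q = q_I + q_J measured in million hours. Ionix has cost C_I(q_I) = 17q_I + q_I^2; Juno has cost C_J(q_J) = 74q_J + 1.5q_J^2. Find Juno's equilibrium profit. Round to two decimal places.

185.05

Ionix's profit: π_I = (189 - 3Q)q_I - (17q_I + q_I²). Setting ∂π_I/∂q_I = 0: 172 - 8q_I - 3(q_J) = 0.
Juno's profit: π_J = (189 - 3Q)q_J - (74q_J + (3/2)q_J²). Setting ∂π_J/∂q_J = 0: 115 - 9q_J - 3(q_I) = 0.
Best responses: q_I = (172 - 3q_J)/8, q_J = (115 - 3q_I)/9.
Solving the pair: q_I = 401/21, q_J = 404/63.
Price P = 189 - 3·(1607/63) = 112.4762.
Juno's profit: 112.4762·(404/63) - 74·(404/63) - (3/2)(404/63)² = 185.0522.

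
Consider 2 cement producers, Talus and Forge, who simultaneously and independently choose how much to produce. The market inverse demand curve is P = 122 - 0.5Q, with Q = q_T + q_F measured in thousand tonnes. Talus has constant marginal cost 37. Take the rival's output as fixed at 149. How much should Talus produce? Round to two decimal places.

10.50

With the rival's output fixed at 149, Talus's profit is π_T = (122 - (1/2)·149 - (1/2)q_T)q_T - (37q_T) = (95/2 - (1/2)q_T)q_T - (37q_T).
∂π_T/∂q_T = 21/2 - q_T = 0, so q_T = 21/2.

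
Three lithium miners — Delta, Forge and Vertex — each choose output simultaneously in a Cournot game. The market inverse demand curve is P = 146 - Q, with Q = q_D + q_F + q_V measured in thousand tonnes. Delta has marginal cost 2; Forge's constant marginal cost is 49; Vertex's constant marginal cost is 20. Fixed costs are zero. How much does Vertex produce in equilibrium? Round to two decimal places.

Delta's profit: π_D = (146 - Q)q_D - (2q_D). Setting ∂π_D/∂q_D = 0: 144 - 2q_D - (q_F + q_V) = 0.
Forge's first-order condition: 97 - 2q_F - (q_D + q_V) = 0.
Vertex's profit: π_V = (146 - Q)q_V - (20q_V). Setting ∂π_V/∂q_V = 0: 126 - 2q_V - (q_D + q_F) = 0.
Adding the 3 first-order conditions: 367 − 4Q = 0, so Q = 367/4.
Back-substituting: q_D = (144 − 367/4) = 209/4, q_F = (97 − 367/4) = 21/4, q_V = (126 − 367/4) = 137/4.

34.25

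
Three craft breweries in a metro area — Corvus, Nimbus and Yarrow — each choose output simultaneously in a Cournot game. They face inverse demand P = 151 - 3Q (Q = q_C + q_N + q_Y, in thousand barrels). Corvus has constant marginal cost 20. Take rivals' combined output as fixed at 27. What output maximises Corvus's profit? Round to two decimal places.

8.33

With rivals' combined output fixed at 27, Corvus's profit is π_C = (151 - 3·27 - 3q_C)q_C - (20q_C) = (70 - 3q_C)q_C - (20q_C).
∂π_C/∂q_C = 50 - 6q_C = 0, so q_C = 25/3.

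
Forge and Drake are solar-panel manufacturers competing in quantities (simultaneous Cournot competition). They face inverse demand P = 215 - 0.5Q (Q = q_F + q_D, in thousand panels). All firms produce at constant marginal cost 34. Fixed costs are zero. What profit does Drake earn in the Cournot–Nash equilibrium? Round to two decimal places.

7280.22

A representative firm's profit is π_i = q_i(215 - 0.5Q) - 34q_i.
Setting ∂π_i/∂q_i = 0 with rivals' quantities fixed: 181 - q_i - (1/2)q_j = 0.
With identical firms every q_j equals q_i, so q_j = q_i and 181 = (3/2)q_i, giving q_i = 362/3.
Price P = 215 - (1/2)·(724/3) = 283/3.
Drake's profit: (283/3 - 34)·(362/3) = 7280.2222.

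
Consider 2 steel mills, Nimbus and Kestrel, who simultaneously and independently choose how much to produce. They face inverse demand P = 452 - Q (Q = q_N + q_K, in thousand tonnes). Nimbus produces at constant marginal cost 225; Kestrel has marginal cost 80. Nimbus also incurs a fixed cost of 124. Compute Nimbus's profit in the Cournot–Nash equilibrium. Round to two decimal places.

623.11

Nimbus's profit: π_N = (452 - Q)q_N - (225q_N). Setting ∂π_N/∂q_N = 0: 227 - 2q_N - (q_K) = 0.
Kestrel's first-order condition: 372 - 2q_K - (q_N) = 0.
Best responses: q_N = (227 - q_K)/2, q_K = (372 - q_N)/2.
Substituting one into the other gives q_N = 82/3 and q_K = 517/3.
Price P = 452 - 599/3 = 757/3.
Nimbus's profit: (757/3 - 225)·(82/3) - 124 = 623.1111.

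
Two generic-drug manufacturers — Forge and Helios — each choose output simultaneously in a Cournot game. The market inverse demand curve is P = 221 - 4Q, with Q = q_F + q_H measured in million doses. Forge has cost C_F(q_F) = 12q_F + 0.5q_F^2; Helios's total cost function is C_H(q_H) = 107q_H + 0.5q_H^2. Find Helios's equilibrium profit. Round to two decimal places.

38.45

Forge's profit: π_F = (221 - 4Q)q_F - (12q_F + (1/2)q_F²). Setting ∂π_F/∂q_F = 0: 209 - 9q_F - 4(q_H) = 0.
Helios's first-order condition: 114 - 9q_H - 4(q_F) = 0.
Rearranging gives the reaction functions q_F = (209 - 4q_H)/9 and q_H = (114 - 4q_F)/9.
Substituting one into the other gives q_F = 285/13 and q_H = 38/13.
Price P = 221 - 4·(323/13) = 1581/13.
Helios's profit: (1581/13)·(38/13) - 107·(38/13) - (1/2)(38/13)² = 38.4497.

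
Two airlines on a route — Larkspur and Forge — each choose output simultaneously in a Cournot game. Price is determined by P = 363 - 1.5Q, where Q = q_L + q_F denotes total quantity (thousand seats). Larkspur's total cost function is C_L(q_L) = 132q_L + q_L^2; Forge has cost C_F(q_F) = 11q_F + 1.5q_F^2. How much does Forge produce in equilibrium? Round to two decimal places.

Larkspur's profit: π_L = (363 - 1.5Q)q_L - (132q_L + q_L²). Setting ∂π_L/∂q_L = 0: 231 - 5q_L - (3/2)(q_F) = 0.
Forge's first-order condition: 352 - 6q_F - (3/2)(q_L) = 0.
So q_L = (231 - (3/2)q_F)/5 and q_F = (352 - (3/2)q_L)/6.
Substituting one into the other gives q_L = 1144/37 and q_F = 50.9369.

50.94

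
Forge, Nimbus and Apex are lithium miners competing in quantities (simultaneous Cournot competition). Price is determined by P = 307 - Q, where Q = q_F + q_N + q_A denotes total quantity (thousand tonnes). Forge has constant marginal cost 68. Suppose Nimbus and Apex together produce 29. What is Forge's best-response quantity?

105

With rivals' combined output fixed at 29, Forge's profit is π_F = (307 - 29 - q_F)q_F - (68q_F) = (278 - q_F)q_F - (68q_F).
∂π_F/∂q_F = 210 - 2q_F = 0, so q_F = 105.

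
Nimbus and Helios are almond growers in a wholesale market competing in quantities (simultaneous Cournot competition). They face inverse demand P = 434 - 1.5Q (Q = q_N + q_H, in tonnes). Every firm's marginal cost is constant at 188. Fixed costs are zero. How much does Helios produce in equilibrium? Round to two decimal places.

A representative firm's profit is π_i = q_i(434 - 1.5Q) - 188q_i.
First-order condition (treating rivals' output as given): 246 - 3q_i - (3/2)q_j = 0.
By symmetry each firm produces the same amount; substituting q_j = q_i yields q_i = 246/(9/2) = 164/3.

54.67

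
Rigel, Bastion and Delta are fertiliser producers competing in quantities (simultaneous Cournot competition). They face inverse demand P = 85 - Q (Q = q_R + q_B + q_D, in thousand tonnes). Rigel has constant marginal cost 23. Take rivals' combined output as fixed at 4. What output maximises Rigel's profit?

29

With rivals' combined output fixed at 4, Rigel's profit is π_R = (85 - 4 - q_R)q_R - (23q_R) = (81 - q_R)q_R - (23q_R).
∂π_R/∂q_R = 58 - 2q_R = 0, so q_R = 29.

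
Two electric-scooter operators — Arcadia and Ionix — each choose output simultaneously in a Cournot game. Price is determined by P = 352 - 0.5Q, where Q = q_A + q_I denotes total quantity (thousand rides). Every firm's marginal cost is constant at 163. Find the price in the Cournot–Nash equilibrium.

226

A representative firm's profit is π_i = q_i(352 - 0.5Q) - 163q_i.
Setting ∂π_i/∂q_i = 0 with rivals' quantities fixed: 189 - q_i - (1/2)q_j = 0.
By symmetry each firm produces the same amount; substituting q_j = q_i yields q_i = 189/(3/2) = 126.
Total output Q = 252, so price P = 352 - (1/2)·252 = 226.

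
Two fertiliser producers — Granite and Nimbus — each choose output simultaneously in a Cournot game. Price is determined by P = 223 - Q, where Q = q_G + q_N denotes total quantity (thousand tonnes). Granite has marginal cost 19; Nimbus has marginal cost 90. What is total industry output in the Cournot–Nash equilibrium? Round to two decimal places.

112.33

Granite's profit: π_G = (223 - Q)q_G - (19q_G). Setting ∂π_G/∂q_G = 0: 204 - 2q_G - (q_N) = 0.
Nimbus's first-order condition: 133 - 2q_N - (q_G) = 0.
So q_G = (204 - q_N)/2 and q_N = (133 - q_G)/2.
Solving the pair: q_G = 275/3, q_N = 62/3.
Total output Q = 275/3 + 62/3 = 337/3.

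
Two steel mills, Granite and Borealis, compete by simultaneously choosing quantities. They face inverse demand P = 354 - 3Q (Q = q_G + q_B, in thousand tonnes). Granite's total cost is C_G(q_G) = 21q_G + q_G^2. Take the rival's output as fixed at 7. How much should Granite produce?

39

With the rival's output fixed at 7, Granite's profit is π_G = (354 - 3·7 - 3q_G)q_G - (21q_G + q_G²) = (333 - 3q_G)q_G - (21q_G + q_G²).
∂π_G/∂q_G = 312 - 8q_G = 0, so q_G = 39.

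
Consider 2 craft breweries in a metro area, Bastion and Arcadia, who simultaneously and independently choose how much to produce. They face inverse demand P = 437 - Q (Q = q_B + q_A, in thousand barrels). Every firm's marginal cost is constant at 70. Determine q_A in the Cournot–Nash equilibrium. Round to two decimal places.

122.33

A representative firm's profit is π_i = q_i(437 - Q) - 70q_i.
First-order condition (treating rivals' output as given): 367 - 2q_i - q_j = 0.
With identical firms every q_j equals q_i, so q_j = q_i and 367 = 3q_i, giving q_i = 367/3.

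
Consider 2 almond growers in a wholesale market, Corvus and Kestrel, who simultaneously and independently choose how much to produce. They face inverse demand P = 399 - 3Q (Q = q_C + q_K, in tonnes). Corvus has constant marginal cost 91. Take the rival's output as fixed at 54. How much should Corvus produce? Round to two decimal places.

With the rival's output fixed at 54, Corvus's profit is π_C = (399 - 3·54 - 3q_C)q_C - (91q_C) = (237 - 3q_C)q_C - (91q_C).
∂π_C/∂q_C = 146 - 6q_C = 0, so q_C = 73/3.

24.33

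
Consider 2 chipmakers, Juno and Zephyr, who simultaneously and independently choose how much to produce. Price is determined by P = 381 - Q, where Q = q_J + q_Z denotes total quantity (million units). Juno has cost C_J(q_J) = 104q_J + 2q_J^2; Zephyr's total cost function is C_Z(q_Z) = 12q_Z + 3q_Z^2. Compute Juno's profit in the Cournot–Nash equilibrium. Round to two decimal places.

Juno's profit: π_J = (381 - Q)q_J - (104q_J + 2q_J²). Setting ∂π_J/∂q_J = 0: 277 - 6q_J - (q_Z) = 0.
Zephyr's first-order condition: 369 - 8q_Z - (q_J) = 0.
So q_J = (277 - q_Z)/6 and q_Z = (369 - q_J)/8.
Solving the pair: q_J = 1847/47, q_Z = 1937/47.
Price P = 381 - 80.5106 = 300.4894.
Juno's profit: 300.4894·(1847/47) - 104·(1847/47) - 2(1847/47)² = 4632.9683.

4632.97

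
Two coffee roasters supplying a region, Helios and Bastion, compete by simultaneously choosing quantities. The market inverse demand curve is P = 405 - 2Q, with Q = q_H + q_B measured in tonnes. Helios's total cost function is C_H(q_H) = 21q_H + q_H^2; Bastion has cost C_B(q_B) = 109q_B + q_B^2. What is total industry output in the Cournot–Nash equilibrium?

85

Helios's profit: π_H = (405 - 2Q)q_H - (21q_H + q_H²). Setting ∂π_H/∂q_H = 0: 384 - 6q_H - 2(q_B) = 0.
Bastion's first-order condition: 296 - 6q_B - 2(q_H) = 0.
Best responses: q_H = (384 - 2q_B)/6, q_B = (296 - 2q_H)/6.
Solving the pair: q_H = 107/2, q_B = 63/2.
Total output Q = 107/2 + 63/2 = 85.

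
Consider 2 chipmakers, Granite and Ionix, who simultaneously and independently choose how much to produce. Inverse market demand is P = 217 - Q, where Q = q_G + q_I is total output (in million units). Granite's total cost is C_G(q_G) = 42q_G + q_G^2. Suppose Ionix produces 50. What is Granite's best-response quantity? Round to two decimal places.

With the rival's output fixed at 50, Granite's profit is π_G = (217 - 50 - q_G)q_G - (42q_G + q_G²) = (167 - q_G)q_G - (42q_G + q_G²).
∂π_G/∂q_G = 125 - 4q_G = 0, so q_G = 125/4.

31.25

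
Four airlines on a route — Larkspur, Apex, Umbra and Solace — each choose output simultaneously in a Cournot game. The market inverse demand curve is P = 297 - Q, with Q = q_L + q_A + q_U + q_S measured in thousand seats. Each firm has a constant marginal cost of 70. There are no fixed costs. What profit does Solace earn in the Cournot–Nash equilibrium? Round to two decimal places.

A representative firm's profit is π_i = q_i(297 - Q) - 70q_i.
Setting ∂π_i/∂q_i = 0 with rivals' quantities fixed: 227 - 2q_i - Σ_{j≠i} q_j = 0.
With identical firms every q_j equals q_i, so Σ_{j≠i} q_j = 3q_i and 227 = 5q_i, giving q_i = 227/5.
Price P = 297 - 908/5 = 577/5.
Solace's profit: (577/5 - 70)·(227/5) = 2061.1600.

2061.16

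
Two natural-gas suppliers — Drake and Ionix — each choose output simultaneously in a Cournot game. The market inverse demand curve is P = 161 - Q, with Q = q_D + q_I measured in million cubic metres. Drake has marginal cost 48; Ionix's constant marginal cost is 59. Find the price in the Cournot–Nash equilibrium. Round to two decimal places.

Drake's profit: π_D = (161 - Q)q_D - (48q_D). Setting ∂π_D/∂q_D = 0: 113 - 2q_D - (q_I) = 0.
Ionix's profit: π_I = (161 - Q)q_I - (59q_I). Setting ∂π_I/∂q_I = 0: 102 - 2q_I - (q_D) = 0.
Best responses: q_D = (113 - q_I)/2, q_I = (102 - q_D)/2.
Solving the pair: q_D = 124/3, q_I = 91/3.
Total output Q = 215/3, so price P = 161 - 215/3 = 268/3.

89.33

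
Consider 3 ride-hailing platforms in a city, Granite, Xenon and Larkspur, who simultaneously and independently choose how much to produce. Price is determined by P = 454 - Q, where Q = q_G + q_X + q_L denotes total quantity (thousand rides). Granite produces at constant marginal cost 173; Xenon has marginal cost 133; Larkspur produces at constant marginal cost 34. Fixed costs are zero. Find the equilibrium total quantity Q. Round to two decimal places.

Granite's profit: π_G = (454 - Q)q_G - (173q_G). Setting ∂π_G/∂q_G = 0: 281 - 2q_G - (q_X + q_L) = 0.
Xenon's profit: π_X = (454 - Q)q_X - (133q_X). Setting ∂π_X/∂q_X = 0: 321 - 2q_X - (q_G + q_L) = 0.
Larkspur's profit: π_L = (454 - Q)q_L - (34q_L). Setting ∂π_L/∂q_L = 0: 420 - 2q_L - (q_G + q_X) = 0.
Summing all 3 equations gives 1022 − 4Q = 0, hence Q = 511/2.
Back-substituting: q_G = (281 − 511/2) = 51/2, q_X = (321 − 511/2) = 131/2, q_L = (420 − 511/2) = 329/2.
Total output Q = 51/2 + 131/2 + 329/2 = 511/2.

255.50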